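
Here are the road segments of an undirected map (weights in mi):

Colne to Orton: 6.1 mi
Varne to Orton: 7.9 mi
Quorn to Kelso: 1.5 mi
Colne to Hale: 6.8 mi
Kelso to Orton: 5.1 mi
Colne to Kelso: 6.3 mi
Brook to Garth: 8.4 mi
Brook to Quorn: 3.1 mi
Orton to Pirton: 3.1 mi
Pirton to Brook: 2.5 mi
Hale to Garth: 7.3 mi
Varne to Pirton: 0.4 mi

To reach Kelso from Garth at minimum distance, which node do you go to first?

Enumerating some paths:
Garth - Brook - Pirton - Varne - Orton - Kelso: 8.4+2.5+0.4+7.9+5.1 = 24.3
Garth - Brook - Pirton - Orton - Kelso: 8.4+2.5+3.1+5.1 = 19.1
Garth - Hale - Colne - Kelso: 7.3+6.8+6.3 = 20.4
Garth - Brook - Quorn - Kelso: 8.4+3.1+1.5 = 13
Cheapest is Garth - Brook - Quorn - Kelso at 13 mi.
So from Garth the first move is to Brook.

Brook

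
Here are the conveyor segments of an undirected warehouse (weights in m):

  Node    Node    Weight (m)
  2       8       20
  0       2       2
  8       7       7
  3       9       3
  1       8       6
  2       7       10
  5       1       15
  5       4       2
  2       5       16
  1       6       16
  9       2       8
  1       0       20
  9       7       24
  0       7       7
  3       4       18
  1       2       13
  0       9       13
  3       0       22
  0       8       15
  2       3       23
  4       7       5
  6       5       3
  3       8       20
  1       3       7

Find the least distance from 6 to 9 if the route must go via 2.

27 m

Best 6 to 2: 6–5–2 costing 19
Shortest 2→9: 2–9 = 8
Total via 2: 19 + 8 = 27 m.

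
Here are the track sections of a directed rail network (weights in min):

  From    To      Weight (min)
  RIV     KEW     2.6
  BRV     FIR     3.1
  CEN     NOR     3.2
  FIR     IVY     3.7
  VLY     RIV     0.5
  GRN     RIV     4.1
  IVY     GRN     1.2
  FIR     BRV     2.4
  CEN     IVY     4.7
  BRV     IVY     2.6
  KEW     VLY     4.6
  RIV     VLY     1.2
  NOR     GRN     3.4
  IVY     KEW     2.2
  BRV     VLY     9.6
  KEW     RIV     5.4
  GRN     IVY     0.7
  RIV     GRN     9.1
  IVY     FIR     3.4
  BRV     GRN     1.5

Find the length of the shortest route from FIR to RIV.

8 min

Settle nodes by increasing distance from FIR:
FIR: 0
BRV: 2.4  (via FIR)
IVY: 3.7  (via FIR)
GRN: 3.9  (via BRV)
KEW: 5.9  (via IVY)
RIV: 8  (via GRN)
Shortest route: FIR–BRV–GRN–RIV = 8 min.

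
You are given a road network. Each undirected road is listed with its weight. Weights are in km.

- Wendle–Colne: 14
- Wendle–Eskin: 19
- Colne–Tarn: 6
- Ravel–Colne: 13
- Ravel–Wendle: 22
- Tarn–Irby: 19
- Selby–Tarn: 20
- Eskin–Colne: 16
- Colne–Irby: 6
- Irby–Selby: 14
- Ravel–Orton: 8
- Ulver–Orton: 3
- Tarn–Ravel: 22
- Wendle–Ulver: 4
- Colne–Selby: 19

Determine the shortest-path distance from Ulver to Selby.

Enumerating some paths:
Ulver–Wendle–Colne–Selby: 4+14+19 = 37
Ulver–Wendle–Colne–Irby–Selby: 4+14+6+14 = 38
The minimum is 37 km via Ulver–Wendle–Colne–Selby.

37 km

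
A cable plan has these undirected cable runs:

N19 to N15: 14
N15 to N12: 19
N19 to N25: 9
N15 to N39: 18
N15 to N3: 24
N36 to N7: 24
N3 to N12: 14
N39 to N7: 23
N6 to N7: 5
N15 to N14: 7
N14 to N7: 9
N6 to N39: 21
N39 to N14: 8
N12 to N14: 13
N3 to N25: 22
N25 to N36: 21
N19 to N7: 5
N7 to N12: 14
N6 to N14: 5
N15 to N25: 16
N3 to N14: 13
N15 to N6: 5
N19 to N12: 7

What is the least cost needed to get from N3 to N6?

18

Compare a few routes:
N3 → N14 → N7 → N6: 13+9+5 = 27
N3 → N14 → N6: 13+5 = 18
N3 → N14 → N15 → N6: 13+7+5 = 25
Cheapest is N3 → N14 → N6 at 18.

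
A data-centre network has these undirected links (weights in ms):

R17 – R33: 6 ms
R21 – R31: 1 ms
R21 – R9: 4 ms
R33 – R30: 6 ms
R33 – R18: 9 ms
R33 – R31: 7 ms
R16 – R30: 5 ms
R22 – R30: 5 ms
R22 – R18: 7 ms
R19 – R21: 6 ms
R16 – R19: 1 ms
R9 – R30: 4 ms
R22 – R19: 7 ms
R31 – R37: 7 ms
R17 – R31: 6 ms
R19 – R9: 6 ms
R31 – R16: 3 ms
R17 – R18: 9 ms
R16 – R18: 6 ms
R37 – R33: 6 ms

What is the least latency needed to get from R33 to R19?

Settle nodes by increasing distance from R33:
R33: 0
R17: 6  (via R33)
R30: 6  (via R33)
R37: 6  (via R33)
R31: 7  (via R33)
R21: 8  (via R31)
R18: 9  (via R33)
R9: 10  (via R30)
R16: 10  (via R31)
R22: 11  (via R30)
R19: 11  (via R16)
Shortest route: R33 → R31 → R16 → R19 = 11 ms.

11 ms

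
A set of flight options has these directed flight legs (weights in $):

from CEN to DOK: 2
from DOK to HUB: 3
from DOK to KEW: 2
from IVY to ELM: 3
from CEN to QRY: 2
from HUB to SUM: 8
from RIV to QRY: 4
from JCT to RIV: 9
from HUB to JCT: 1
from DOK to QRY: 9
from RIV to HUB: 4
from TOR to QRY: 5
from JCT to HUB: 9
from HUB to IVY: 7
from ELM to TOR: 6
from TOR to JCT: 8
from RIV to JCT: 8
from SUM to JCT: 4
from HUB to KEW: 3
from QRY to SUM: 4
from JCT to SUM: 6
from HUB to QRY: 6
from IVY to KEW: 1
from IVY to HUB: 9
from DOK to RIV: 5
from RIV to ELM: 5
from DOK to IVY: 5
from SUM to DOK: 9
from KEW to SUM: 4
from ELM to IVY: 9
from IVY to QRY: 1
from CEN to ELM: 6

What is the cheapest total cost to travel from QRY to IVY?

$18

Shortest distances from QRY:
QRY: 0
SUM: 4  (via QRY)
JCT: 8  (via SUM)
DOK: 13  (via SUM)
KEW: 15  (via DOK)
HUB: 16  (via DOK)
RIV: 17  (via JCT)
IVY: 18  (via DOK)
Shortest route: QRY → SUM → DOK → IVY = $18.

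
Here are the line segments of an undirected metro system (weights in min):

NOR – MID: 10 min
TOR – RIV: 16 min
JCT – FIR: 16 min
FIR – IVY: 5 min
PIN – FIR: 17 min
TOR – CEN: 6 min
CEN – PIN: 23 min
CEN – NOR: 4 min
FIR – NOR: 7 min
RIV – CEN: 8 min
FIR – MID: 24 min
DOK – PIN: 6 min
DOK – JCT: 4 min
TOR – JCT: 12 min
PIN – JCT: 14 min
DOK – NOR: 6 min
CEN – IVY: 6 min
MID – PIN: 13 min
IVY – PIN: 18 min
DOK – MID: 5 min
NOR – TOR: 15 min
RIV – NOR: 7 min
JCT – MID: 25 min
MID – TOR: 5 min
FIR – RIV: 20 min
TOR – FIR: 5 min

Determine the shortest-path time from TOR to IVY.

Running Dijkstra from TOR:
TOR: 0
FIR: 5  (via TOR)
MID: 5  (via TOR)
CEN: 6  (via TOR)
IVY: 10  (via FIR)
Shortest route: TOR → FIR → IVY = 10 min.

10 min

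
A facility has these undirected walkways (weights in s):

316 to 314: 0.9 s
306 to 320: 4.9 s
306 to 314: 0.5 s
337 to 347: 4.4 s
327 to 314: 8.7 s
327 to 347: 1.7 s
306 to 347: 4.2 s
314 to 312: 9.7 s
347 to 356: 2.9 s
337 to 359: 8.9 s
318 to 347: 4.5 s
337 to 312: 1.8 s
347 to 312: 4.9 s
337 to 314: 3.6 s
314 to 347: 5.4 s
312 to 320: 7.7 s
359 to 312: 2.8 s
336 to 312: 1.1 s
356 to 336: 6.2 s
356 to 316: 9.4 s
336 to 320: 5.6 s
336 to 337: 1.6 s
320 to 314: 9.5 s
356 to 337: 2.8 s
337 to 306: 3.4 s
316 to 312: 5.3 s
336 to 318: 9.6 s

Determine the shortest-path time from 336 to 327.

Running Dijkstra from 336:
336: 0
312: 1.1  (via 336)
337: 1.6  (via 336)
359: 3.9  (via 312)
356: 4.4  (via 337)
306: 5  (via 337)
314: 5.2  (via 337)
320: 5.6  (via 336)
347: 6  (via 312)
316: 6.1  (via 314)
327: 7.7  (via 347)
Shortest route: 336 → 312 → 347 → 327 = 7.7 s.

7.7 s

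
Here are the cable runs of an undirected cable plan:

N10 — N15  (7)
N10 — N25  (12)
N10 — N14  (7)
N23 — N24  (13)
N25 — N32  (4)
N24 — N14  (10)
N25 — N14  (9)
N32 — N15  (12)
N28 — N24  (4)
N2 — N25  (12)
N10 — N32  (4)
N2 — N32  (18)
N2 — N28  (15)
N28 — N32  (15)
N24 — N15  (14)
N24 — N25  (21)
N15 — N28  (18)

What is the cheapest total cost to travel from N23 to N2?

Candidate routes:
N23 - N24 - N25 - N2: 13+21+12 = 46
N23 - N24 - N14 - N25 - N2: 13+10+9+12 = 44
N23 - N24 - N28 - N2: 13+4+15 = 32
The minimum is 32 via N23 - N24 - N28 - N2.

32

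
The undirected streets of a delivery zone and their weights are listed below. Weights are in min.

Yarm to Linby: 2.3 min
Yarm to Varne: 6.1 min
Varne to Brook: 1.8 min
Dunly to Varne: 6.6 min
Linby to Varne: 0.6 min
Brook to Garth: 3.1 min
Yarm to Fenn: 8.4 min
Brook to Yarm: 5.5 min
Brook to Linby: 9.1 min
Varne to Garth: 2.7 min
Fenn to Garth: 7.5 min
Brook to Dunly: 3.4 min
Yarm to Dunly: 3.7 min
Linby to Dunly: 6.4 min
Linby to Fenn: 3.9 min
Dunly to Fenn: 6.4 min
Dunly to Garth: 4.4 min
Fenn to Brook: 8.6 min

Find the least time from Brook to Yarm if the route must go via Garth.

Best Brook to Garth: Brook → Garth costing 3.1
Best Garth to Yarm: Garth → Varne → Linby → Yarm costing 5.6
Total via Garth: 3.1 + 5.6 = 8.7 min.

8.7 min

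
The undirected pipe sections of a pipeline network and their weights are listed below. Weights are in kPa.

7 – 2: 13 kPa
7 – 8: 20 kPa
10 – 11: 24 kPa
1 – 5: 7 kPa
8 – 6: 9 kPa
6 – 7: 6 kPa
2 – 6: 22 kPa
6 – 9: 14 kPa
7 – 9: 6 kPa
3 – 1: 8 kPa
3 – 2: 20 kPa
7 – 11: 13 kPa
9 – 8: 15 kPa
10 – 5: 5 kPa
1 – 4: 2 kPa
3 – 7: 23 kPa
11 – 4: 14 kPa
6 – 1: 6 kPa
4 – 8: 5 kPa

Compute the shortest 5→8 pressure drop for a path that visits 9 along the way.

40 kPa

Shortest 5→9: 5–1–6–7–9 = 25
Best 9 to 8: 9–8 costing 15
Total via 9: 25 + 15 = 40 kPa.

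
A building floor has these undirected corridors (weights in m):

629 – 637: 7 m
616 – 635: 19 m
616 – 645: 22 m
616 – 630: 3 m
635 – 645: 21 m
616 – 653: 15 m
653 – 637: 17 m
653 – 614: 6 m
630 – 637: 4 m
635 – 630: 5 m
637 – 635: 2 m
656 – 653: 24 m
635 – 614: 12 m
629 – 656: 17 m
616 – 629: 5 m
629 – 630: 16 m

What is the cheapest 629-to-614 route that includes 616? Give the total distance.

25 m

Best 629 to 616: 629 → 616 costing 5
Best 616 to 614: 616 → 630 → 635 → 614 costing 20
Total via 616: 5 + 20 = 25 m.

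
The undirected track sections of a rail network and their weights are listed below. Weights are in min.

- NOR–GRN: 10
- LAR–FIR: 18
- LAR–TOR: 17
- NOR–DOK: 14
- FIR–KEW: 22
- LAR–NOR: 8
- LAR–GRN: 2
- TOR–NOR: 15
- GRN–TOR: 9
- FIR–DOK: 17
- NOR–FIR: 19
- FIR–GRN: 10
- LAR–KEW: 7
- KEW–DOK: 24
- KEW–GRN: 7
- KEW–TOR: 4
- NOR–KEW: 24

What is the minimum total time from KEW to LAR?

Settle nodes by increasing distance from KEW:
KEW: 0
TOR: 4  (via KEW)
LAR: 7  (via KEW)
Shortest route: KEW → LAR = 7 min.

7 min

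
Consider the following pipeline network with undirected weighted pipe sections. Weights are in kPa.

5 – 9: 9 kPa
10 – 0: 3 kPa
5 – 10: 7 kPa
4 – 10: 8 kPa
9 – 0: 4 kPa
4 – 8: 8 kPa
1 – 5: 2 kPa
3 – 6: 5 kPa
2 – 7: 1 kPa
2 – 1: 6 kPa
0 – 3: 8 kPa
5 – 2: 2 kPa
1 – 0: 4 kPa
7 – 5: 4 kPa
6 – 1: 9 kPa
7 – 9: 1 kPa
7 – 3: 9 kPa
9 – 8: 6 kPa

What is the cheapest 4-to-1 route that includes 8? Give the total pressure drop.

Best 4 to 8: 4–8 costing 8
Shortest 8→1: 8–9–7–2–5–1 = 12
Total via 8: 8 + 12 = 20 kPa.

20 kPa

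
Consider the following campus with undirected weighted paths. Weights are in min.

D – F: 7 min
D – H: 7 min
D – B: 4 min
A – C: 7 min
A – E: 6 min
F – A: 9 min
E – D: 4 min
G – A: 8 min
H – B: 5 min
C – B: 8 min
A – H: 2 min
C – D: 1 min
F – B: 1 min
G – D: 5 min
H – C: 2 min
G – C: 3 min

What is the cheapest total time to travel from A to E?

6 min

Running Dijkstra from A:
A: 0
H: 2  (via A)
C: 4  (via H)
D: 5  (via C)
E: 6  (via A)
Shortest route: A → E = 6 min.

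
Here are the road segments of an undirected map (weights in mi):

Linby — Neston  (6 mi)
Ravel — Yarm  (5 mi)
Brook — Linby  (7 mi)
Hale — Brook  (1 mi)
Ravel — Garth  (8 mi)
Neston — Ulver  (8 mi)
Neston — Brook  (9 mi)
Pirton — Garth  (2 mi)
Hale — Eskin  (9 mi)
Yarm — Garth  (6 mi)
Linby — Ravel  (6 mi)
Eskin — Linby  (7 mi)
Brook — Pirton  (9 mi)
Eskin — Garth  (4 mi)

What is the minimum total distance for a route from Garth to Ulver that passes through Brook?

28 mi

Shortest Garth→Brook: Garth → Pirton → Brook = 11
Shortest Brook→Ulver: Brook → Neston → Ulver = 17
Total via Brook: 11 + 17 = 28 mi.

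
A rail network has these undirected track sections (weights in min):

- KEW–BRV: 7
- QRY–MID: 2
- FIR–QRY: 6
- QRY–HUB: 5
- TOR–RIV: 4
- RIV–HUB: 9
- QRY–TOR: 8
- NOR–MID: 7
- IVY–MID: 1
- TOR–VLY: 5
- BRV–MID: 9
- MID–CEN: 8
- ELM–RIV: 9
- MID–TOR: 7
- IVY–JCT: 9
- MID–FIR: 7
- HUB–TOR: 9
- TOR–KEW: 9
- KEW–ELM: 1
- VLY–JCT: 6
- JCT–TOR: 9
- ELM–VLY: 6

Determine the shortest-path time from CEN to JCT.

18 min

Candidate routes:
CEN–MID–TOR–VLY–JCT: 8+7+5+6 = 26
CEN–MID–TOR–JCT: 8+7+9 = 24
CEN–MID–IVY–JCT: 8+1+9 = 18
Cheapest is CEN–MID–IVY–JCT at 18 min.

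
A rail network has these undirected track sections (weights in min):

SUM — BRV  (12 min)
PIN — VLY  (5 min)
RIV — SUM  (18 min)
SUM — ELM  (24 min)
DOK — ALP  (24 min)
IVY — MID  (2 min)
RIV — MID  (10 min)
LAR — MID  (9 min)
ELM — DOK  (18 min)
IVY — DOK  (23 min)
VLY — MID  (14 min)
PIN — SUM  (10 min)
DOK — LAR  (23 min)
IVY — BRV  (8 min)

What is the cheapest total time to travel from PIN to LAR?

28 min

Compare a few routes:
PIN - VLY - MID - IVY - DOK - LAR: 5+14+2+23+23 = 67
PIN - SUM - RIV - MID - LAR: 10+18+10+9 = 47
PIN - VLY - MID - LAR: 5+14+9 = 28
PIN - SUM - BRV - IVY - MID - LAR: 10+12+8+2+9 = 41
The minimum is 28 min via PIN - VLY - MID - LAR.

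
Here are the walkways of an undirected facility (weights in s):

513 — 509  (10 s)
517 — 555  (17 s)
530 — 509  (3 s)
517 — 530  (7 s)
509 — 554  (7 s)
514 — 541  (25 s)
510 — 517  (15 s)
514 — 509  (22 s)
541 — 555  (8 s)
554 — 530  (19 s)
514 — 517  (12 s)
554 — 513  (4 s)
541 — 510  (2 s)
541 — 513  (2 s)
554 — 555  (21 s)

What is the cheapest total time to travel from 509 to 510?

14 s

Running Dijkstra from 509:
509: 0
530: 3  (via 509)
554: 7  (via 509)
513: 10  (via 509)
517: 10  (via 530)
541: 12  (via 513)
510: 14  (via 541)
Shortest route: 509–513–541–510 = 14 s.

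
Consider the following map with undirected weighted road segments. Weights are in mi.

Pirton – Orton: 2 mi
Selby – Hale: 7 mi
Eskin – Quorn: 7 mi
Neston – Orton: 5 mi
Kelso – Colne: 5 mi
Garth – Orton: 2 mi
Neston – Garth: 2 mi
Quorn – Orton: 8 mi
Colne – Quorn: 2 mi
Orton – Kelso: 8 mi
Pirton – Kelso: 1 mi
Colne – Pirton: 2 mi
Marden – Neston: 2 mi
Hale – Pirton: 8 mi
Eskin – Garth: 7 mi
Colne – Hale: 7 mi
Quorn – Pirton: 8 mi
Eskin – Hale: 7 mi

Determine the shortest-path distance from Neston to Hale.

14 mi

Settle nodes by increasing distance from Neston:
Neston: 0
Marden: 2  (via Neston)
Garth: 2  (via Neston)
Orton: 4  (via Garth)
Pirton: 6  (via Orton)
Kelso: 7  (via Pirton)
Colne: 8  (via Pirton)
Eskin: 9  (via Garth)
Quorn: 10  (via Colne)
Hale: 14  (via Pirton)
Shortest route: Neston–Garth–Orton–Pirton–Hale = 14 mi.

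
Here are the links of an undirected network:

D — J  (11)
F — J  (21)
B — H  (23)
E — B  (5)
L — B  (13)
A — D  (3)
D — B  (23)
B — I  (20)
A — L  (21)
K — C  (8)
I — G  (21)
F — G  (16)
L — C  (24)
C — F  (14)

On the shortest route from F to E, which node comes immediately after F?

C

Enumerating some paths:
F - J - D - A - L - B - E: 21+11+3+21+13+5 = 74
F - J - D - B - E: 21+11+23+5 = 60
F - G - I - B - E: 16+21+20+5 = 62
F - C - L - B - E: 14+24+13+5 = 56
The minimum is 56 via F - C - L - B - E.
So from F the first move is to C.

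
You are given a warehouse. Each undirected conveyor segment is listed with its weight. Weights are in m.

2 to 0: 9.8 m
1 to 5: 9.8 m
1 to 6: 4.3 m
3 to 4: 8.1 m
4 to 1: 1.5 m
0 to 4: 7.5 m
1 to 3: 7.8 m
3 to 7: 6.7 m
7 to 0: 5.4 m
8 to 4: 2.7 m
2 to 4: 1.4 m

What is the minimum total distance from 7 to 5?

24.2 m

Candidate routes:
7–3–1–5: 6.7+7.8+9.8 = 24.3
7–3–4–1–5: 6.7+8.1+1.5+9.8 = 26.1
7–0–2–4–1–5: 5.4+9.8+1.4+1.5+9.8 = 27.9
7–0–4–1–5: 5.4+7.5+1.5+9.8 = 24.2
The minimum is 24.2 m via 7–0–4–1–5.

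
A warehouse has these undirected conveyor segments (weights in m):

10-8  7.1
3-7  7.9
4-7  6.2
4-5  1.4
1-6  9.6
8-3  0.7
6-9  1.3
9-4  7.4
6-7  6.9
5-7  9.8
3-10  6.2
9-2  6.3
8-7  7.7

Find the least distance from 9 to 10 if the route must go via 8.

Shortest 9→8: 9 → 6 → 7 → 8 = 15.9
Shortest 8→10: 8 → 3 → 10 = 6.9
Total via 8: 15.9 + 6.9 = 22.8 m.

22.8 m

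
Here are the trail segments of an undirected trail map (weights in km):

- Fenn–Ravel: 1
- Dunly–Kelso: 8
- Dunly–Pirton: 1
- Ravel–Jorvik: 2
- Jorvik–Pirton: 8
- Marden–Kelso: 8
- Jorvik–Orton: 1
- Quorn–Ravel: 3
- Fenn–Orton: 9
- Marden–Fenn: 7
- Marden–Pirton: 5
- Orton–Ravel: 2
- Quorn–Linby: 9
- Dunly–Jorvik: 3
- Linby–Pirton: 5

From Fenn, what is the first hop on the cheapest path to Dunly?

Compare a few routes:
Fenn–Ravel–Orton–Jorvik–Dunly: 1+2+1+3 = 7
Fenn–Orton–Jorvik–Dunly: 9+1+3 = 13
Fenn–Ravel–Jorvik–Dunly: 1+2+3 = 6
Fenn–Ravel–Jorvik–Pirton–Dunly: 1+2+8+1 = 12
The minimum is 6 km via Fenn–Ravel–Jorvik–Dunly.
So from Fenn the first move is to Ravel.

Ravel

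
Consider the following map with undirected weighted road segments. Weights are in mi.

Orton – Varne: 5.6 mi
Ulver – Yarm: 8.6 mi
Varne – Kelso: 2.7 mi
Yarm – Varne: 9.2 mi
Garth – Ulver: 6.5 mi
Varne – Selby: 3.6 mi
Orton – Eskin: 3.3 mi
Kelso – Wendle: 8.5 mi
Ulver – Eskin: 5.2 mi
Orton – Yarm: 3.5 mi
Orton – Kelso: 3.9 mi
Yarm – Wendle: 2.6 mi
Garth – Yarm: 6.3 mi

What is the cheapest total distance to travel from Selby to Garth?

19 mi

Candidate routes:
Selby → Varne → Yarm → Garth: 3.6+9.2+6.3 = 19.1
Selby → Varne → Orton → Yarm → Garth: 3.6+5.6+3.5+6.3 = 19
The minimum is 19 mi via Selby → Varne → Orton → Yarm → Garth.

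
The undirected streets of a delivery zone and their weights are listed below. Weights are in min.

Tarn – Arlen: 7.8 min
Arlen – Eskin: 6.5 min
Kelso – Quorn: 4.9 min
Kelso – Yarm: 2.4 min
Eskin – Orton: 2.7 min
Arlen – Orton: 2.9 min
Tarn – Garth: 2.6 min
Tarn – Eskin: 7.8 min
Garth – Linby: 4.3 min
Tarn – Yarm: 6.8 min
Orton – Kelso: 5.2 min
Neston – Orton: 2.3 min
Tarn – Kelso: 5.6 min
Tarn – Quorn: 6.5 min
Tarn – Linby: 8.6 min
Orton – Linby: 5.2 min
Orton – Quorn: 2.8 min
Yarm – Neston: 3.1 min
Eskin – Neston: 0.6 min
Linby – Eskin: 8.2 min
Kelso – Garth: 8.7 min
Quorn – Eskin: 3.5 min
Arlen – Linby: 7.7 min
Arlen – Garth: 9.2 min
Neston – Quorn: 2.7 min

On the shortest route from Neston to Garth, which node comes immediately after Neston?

Candidate routes:
Neston - Eskin - Tarn - Garth: 0.6+7.8+2.6 = 11
Neston - Quorn - Tarn - Garth: 2.7+6.5+2.6 = 11.8
Cheapest is Neston - Eskin - Tarn - Garth at 11 min.
So from Neston the first move is to Eskin.

Eskin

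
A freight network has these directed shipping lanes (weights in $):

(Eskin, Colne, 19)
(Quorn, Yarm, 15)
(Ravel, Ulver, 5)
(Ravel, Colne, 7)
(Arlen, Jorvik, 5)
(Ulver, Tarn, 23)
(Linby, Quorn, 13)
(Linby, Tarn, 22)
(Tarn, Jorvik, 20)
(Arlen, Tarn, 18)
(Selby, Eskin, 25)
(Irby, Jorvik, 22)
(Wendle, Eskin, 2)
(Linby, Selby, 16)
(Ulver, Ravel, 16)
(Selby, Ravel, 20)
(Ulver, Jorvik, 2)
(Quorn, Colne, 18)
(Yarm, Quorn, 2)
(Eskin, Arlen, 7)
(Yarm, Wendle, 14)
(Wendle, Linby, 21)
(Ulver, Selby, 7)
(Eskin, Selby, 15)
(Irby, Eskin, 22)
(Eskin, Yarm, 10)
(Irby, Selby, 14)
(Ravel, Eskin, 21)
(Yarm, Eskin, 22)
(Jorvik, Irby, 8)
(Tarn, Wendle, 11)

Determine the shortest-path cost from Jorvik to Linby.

Enumerating some paths:
Jorvik → Irby → Eskin → Arlen → Tarn → Wendle → Linby: 8+22+7+18+11+21 = 87
Jorvik → Irby → Eskin → Yarm → Wendle → Linby: 8+22+10+14+21 = 75
Cheapest is Jorvik → Irby → Eskin → Yarm → Wendle → Linby at $75.

$75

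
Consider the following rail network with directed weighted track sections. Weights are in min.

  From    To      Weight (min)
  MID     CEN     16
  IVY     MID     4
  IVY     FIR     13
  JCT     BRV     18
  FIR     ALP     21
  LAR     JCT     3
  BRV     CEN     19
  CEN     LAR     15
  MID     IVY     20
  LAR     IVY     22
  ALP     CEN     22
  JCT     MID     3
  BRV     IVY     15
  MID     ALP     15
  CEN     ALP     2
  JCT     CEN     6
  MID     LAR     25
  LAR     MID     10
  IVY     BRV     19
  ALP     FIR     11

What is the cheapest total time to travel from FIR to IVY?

80 min

Shortest distances from FIR:
FIR: 0
ALP: 21  (via FIR)
CEN: 43  (via ALP)
LAR: 58  (via CEN)
JCT: 61  (via LAR)
MID: 64  (via JCT)
BRV: 79  (via JCT)
IVY: 80  (via LAR)
Shortest route: FIR → ALP → CEN → LAR → IVY = 80 min.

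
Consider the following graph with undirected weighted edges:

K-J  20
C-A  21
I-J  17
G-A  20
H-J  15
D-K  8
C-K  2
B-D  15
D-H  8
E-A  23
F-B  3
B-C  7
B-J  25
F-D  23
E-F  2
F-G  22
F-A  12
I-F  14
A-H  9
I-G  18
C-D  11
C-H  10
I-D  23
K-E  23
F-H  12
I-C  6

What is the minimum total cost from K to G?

Shortest distances from K:
K: 0
C: 2  (via K)
D: 8  (via K)
I: 8  (via C)
B: 9  (via C)
F: 12  (via B)
H: 12  (via C)
E: 14  (via F)
J: 20  (via K)
A: 21  (via H)
G: 26  (via I)
Shortest route: K → C → I → G = 26.

26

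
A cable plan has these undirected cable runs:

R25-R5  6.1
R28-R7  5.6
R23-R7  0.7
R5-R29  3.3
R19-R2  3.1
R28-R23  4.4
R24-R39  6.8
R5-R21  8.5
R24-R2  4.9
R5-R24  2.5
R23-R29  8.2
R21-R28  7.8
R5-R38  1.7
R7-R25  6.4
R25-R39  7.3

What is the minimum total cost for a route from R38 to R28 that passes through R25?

Best R38 to R25: R38 → R5 → R25 costing 7.8
Best R25 to R28: R25 → R7 → R23 → R28 costing 11.5
Total via R25: 7.8 + 11.5 = 19.3.

19.3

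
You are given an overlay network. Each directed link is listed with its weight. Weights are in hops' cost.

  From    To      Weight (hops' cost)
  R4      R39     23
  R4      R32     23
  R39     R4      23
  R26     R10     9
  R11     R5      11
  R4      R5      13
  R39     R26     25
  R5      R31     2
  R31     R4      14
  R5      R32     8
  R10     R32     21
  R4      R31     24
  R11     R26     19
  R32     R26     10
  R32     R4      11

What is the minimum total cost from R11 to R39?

Running Dijkstra from R11:
R11: 0
R5: 11  (via R11)
R31: 13  (via R5)
R32: 19  (via R5)
R26: 19  (via R11)
R4: 27  (via R31)
R10: 28  (via R26)
R39: 50  (via R4)
Shortest route: R11 → R5 → R31 → R4 → R39 = 50 hops' cost.

50 hops' cost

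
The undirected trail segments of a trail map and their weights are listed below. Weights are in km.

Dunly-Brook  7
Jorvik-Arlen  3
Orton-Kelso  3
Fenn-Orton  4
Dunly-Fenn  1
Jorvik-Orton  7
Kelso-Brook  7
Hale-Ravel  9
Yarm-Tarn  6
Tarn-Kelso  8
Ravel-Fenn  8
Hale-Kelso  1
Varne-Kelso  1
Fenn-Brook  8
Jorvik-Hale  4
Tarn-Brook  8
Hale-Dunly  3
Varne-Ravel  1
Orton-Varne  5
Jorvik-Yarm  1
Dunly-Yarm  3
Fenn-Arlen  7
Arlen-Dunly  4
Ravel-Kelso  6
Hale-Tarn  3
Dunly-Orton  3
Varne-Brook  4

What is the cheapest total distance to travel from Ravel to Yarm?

Running Dijkstra from Ravel:
Ravel: 0
Varne: 1  (via Ravel)
Kelso: 2  (via Varne)
Hale: 3  (via Kelso)
Orton: 5  (via Kelso)
Brook: 5  (via Varne)
Dunly: 6  (via Hale)
Tarn: 6  (via Hale)
Jorvik: 7  (via Hale)
Fenn: 7  (via Dunly)
Yarm: 8  (via Jorvik)
Shortest route: Ravel → Varne → Kelso → Hale → Jorvik → Yarm = 8 km.

8 km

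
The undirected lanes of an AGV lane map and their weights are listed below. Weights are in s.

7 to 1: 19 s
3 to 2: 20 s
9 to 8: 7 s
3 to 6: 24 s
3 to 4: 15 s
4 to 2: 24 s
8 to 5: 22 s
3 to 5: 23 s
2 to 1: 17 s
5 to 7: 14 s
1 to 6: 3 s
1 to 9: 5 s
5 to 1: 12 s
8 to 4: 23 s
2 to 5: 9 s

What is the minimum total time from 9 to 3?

Enumerating some paths:
9 → 1 → 6 → 3: 5+3+24 = 32
9 → 1 → 5 → 3: 5+12+23 = 40
Cheapest is 9 → 1 → 6 → 3 at 32 s.

32 s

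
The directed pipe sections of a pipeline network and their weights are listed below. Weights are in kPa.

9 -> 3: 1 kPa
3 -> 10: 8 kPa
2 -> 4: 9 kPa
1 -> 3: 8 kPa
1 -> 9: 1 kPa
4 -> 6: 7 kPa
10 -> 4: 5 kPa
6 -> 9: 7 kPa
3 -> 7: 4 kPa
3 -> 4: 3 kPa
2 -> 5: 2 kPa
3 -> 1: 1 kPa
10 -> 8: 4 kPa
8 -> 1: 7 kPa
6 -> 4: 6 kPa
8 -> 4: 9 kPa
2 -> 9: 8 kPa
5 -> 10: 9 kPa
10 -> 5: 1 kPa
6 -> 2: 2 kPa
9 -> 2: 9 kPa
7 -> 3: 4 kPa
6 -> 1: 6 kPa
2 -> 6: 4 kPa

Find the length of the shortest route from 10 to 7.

17 kPa

Settle nodes by increasing distance from 10:
10: 0
5: 1  (via 10)
8: 4  (via 10)
4: 5  (via 10)
1: 11  (via 8)
6: 12  (via 4)
9: 12  (via 1)
3: 13  (via 9)
2: 14  (via 6)
7: 17  (via 3)
Shortest route: 10–8–1–9–3–7 = 17 kPa.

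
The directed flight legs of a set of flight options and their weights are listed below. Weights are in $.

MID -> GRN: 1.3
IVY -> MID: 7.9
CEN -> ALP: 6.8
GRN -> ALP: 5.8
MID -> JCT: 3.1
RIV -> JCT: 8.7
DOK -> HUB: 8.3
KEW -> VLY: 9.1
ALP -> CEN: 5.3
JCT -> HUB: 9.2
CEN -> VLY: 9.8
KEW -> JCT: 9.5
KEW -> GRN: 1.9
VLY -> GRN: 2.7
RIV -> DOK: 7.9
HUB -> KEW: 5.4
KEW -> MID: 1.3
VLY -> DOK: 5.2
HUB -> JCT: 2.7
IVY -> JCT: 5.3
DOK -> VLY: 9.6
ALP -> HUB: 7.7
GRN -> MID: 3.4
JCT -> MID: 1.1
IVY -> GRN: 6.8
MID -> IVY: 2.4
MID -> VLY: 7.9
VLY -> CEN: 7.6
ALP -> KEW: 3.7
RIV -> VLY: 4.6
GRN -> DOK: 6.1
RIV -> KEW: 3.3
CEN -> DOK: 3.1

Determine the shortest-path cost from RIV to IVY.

Running Dijkstra from RIV:
RIV: 0
KEW: 3.3  (via RIV)
VLY: 4.6  (via RIV)
MID: 4.6  (via KEW)
GRN: 5.2  (via KEW)
IVY: 7  (via MID)
Shortest route: RIV–KEW–MID–IVY = $7.

$7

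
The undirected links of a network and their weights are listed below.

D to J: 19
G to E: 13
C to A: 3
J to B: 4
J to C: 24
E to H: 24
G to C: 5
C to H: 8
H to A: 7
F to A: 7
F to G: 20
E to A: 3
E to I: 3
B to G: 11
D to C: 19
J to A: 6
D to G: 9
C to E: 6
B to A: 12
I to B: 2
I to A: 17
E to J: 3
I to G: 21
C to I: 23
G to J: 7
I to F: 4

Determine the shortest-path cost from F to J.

Shortest distances from F:
F: 0
I: 4  (via F)
B: 6  (via I)
A: 7  (via F)
E: 7  (via I)
C: 10  (via A)
J: 10  (via B)
Shortest route: F → I → B → J = 10.

10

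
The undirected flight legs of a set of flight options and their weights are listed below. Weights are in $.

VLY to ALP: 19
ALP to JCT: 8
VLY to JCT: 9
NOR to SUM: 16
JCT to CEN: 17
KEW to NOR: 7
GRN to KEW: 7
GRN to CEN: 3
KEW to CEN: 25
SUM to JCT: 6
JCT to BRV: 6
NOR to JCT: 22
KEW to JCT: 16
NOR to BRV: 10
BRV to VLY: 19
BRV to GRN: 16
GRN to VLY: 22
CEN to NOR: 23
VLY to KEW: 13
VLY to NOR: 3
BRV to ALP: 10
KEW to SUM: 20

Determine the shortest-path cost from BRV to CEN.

$19

Enumerating some paths:
BRV - JCT - KEW - GRN - CEN: 6+16+7+3 = 32
BRV - JCT - CEN: 6+17 = 23
BRV - NOR - KEW - GRN - CEN: 10+7+7+3 = 27
BRV - GRN - CEN: 16+3 = 19
The minimum is $19 via BRV - GRN - CEN.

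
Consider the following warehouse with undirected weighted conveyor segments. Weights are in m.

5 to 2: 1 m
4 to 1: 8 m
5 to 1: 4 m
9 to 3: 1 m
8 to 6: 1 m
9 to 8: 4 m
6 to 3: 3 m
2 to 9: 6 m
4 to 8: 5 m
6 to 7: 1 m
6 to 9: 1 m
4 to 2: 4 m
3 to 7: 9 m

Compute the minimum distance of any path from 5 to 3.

Enumerating some paths:
5 - 2 - 9 - 6 - 3: 1+6+1+3 = 11
5 - 2 - 4 - 8 - 6 - 3: 1+4+5+1+3 = 14
5 - 2 - 9 - 3: 1+6+1 = 8
5 - 2 - 4 - 8 - 6 - 9 - 3: 1+4+5+1+1+1 = 13
The minimum is 8 m via 5 - 2 - 9 - 3.

8 m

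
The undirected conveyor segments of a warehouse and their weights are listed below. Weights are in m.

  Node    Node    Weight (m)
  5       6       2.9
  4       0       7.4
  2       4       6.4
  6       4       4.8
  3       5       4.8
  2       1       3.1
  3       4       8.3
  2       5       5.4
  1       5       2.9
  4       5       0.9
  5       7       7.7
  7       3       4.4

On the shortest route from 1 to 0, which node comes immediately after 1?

5

Enumerating some paths:
1 - 5 - 6 - 4 - 0: 2.9+2.9+4.8+7.4 = 18
1 - 5 - 4 - 0: 2.9+0.9+7.4 = 11.2
1 - 2 - 5 - 4 - 0: 3.1+5.4+0.9+7.4 = 16.8
1 - 2 - 4 - 0: 3.1+6.4+7.4 = 16.9
The minimum is 11.2 m via 1 - 5 - 4 - 0.
So from 1 the first move is to 5.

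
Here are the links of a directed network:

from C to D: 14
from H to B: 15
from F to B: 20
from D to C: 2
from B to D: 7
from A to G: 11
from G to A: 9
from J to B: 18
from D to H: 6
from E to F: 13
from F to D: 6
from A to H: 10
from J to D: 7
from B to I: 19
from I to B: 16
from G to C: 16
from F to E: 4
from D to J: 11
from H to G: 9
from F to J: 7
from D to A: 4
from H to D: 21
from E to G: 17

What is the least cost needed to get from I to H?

29

Shortest distances from I:
I: 0
B: 16  (via I)
D: 23  (via B)
C: 25  (via D)
A: 27  (via D)
H: 29  (via D)
Shortest route: I–B–D–H = 29.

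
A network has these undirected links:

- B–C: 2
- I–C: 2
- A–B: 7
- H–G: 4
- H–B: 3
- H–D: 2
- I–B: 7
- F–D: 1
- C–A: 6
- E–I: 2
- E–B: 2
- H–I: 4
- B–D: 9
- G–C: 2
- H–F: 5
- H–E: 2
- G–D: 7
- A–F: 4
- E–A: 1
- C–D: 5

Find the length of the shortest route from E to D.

4

Enumerating some paths:
E → A → F → D: 1+4+1 = 6
E → H → D: 2+2 = 4
E → B → H → D: 2+3+2 = 7
Cheapest is E → H → D at 4.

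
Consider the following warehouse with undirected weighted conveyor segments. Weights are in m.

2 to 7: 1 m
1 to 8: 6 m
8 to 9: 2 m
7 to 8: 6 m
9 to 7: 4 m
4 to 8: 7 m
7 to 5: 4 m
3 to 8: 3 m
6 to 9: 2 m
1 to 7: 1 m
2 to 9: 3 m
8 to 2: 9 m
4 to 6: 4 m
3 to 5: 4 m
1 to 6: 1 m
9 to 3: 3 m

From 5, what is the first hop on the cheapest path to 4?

Enumerating some paths:
5 - 3 - 9 - 6 - 4: 4+3+2+4 = 13
5 - 7 - 1 - 6 - 4: 4+1+1+4 = 10
5 - 3 - 8 - 4: 4+3+7 = 14
The minimum is 10 m via 5 - 7 - 1 - 6 - 4.
So from 5 the first move is to 7.

7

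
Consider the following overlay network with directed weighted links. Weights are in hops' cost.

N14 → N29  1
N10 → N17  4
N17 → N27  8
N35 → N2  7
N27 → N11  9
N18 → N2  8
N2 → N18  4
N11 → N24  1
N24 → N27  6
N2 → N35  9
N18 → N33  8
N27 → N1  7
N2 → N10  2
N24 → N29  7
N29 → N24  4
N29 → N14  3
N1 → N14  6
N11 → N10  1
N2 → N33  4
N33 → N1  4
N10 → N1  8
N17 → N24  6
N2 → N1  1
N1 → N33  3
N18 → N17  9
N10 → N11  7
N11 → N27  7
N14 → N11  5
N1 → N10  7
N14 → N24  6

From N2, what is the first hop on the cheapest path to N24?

Enumerating some paths:
N2–N10–N11–N24: 2+7+1 = 10
N2–N1–N14–N24: 1+6+6 = 13
N2–N1–N14–N29–N24: 1+6+1+4 = 12
N2–N10–N17–N24: 2+4+6 = 12
Cheapest is N2–N10–N11–N24 at 10 hops' cost.
So from N2 the first move is to N10.

N10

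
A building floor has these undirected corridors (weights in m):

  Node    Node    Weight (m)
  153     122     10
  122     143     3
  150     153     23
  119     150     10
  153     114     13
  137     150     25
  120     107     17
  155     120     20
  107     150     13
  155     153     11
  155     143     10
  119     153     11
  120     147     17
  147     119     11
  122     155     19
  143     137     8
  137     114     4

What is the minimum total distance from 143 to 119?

24 m

Enumerating some paths:
143–122–153–119: 3+10+11 = 24
143–155–153–119: 10+11+11 = 32
Cheapest is 143–122–153–119 at 24 m.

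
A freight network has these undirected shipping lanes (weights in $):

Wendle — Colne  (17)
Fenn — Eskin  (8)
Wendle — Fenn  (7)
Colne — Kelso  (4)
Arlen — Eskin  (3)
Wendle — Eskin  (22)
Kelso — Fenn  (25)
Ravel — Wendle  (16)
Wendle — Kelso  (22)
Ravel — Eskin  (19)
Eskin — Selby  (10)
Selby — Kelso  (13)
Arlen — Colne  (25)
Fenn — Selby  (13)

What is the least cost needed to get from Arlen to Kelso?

$26

Enumerating some paths:
Arlen–Eskin–Selby–Kelso: 3+10+13 = 26
Arlen–Colne–Kelso: 25+4 = 29
The minimum is $26 via Arlen–Eskin–Selby–Kelso.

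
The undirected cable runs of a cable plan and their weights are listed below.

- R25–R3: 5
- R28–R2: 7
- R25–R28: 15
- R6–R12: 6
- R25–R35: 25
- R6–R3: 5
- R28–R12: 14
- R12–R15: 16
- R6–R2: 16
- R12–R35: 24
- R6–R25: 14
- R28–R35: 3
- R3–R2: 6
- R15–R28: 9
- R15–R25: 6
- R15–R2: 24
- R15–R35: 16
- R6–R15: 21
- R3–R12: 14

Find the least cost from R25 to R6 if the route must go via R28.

33

Shortest R25→R28: R25–R28 = 15
Shortest R28→R6: R28–R2–R3–R6 = 18
Total via R28: 15 + 18 = 33.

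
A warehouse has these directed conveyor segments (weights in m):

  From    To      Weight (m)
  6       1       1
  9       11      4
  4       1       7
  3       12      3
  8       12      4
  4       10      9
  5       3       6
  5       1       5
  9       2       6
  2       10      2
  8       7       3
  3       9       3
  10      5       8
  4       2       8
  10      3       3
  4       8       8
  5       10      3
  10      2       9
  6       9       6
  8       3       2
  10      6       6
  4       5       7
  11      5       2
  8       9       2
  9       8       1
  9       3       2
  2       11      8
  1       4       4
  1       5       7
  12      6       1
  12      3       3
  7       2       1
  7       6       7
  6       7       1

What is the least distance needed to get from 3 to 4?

Enumerating some paths:
3–9–8–12–6–1–4: 3+1+4+1+1+4 = 14
3–9–11–5–1–4: 3+4+2+5+4 = 18
3–12–6–1–4: 3+1+1+4 = 9
The minimum is 9 m via 3–12–6–1–4.

9 m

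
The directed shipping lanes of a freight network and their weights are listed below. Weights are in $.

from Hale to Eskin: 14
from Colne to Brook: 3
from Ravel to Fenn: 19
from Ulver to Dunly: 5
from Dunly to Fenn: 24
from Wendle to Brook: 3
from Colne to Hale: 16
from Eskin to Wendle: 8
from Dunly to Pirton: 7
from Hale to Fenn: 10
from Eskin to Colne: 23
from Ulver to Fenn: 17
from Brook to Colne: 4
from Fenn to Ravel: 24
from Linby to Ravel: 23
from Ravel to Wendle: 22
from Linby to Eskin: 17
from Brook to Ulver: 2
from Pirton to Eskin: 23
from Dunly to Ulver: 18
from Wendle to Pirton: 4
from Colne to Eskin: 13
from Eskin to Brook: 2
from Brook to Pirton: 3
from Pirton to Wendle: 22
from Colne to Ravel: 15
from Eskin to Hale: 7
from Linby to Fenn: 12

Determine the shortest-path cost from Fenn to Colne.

Settle nodes by increasing distance from Fenn:
Fenn: 0
Ravel: 24  (via Fenn)
Wendle: 46  (via Ravel)
Brook: 49  (via Wendle)
Pirton: 50  (via Wendle)
Ulver: 51  (via Brook)
Colne: 53  (via Brook)
Shortest route: Fenn → Ravel → Wendle → Brook → Colne = $53.

$53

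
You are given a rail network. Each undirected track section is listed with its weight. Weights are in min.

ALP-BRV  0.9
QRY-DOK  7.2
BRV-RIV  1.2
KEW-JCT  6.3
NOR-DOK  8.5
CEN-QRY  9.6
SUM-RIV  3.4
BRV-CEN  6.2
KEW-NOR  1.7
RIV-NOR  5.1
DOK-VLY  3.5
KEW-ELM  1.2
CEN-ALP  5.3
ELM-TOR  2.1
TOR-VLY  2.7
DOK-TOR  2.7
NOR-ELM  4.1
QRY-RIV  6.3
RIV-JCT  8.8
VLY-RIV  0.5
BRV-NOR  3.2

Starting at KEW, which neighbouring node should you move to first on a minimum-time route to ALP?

Enumerating some paths:
KEW - ELM - NOR - BRV - ALP: 1.2+4.1+3.2+0.9 = 9.4
KEW - ELM - TOR - VLY - RIV - BRV - ALP: 1.2+2.1+2.7+0.5+1.2+0.9 = 8.6
KEW - NOR - RIV - BRV - ALP: 1.7+5.1+1.2+0.9 = 8.9
KEW - NOR - BRV - ALP: 1.7+3.2+0.9 = 5.8
Cheapest is KEW - NOR - BRV - ALP at 5.8 min.
So from KEW the first move is to NOR.

NOR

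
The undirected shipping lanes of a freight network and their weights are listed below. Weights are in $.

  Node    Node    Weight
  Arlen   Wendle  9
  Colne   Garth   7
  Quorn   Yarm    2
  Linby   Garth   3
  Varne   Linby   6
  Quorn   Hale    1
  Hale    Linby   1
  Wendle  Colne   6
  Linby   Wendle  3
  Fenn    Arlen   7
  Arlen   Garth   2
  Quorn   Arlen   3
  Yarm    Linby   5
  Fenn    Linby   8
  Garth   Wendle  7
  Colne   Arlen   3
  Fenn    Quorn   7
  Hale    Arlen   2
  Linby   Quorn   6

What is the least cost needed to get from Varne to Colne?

$12

Compare a few routes:
Varne–Linby–Wendle–Colne: 6+3+6 = 15
Varne–Linby–Hale–Quorn–Arlen–Colne: 6+1+1+3+3 = 14
Varne–Linby–Hale–Arlen–Colne: 6+1+2+3 = 12
Varne–Linby–Garth–Arlen–Colne: 6+3+2+3 = 14
The minimum is $12 via Varne–Linby–Hale–Arlen–Colne.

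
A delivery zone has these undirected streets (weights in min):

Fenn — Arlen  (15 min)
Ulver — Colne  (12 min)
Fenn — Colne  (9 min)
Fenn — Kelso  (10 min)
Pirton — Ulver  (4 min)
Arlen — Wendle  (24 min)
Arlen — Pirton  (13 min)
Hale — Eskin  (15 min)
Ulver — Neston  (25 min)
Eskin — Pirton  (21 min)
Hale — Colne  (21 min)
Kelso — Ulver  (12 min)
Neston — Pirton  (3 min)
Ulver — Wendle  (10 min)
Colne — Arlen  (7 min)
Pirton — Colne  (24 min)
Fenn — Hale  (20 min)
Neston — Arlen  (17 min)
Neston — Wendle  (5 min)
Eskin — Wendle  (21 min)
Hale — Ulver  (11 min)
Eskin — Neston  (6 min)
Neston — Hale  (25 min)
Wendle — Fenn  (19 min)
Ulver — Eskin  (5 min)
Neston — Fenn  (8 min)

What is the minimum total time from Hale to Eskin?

15 min

Running Dijkstra from Hale:
Hale: 0
Ulver: 11  (via Hale)
Pirton: 15  (via Ulver)
Eskin: 15  (via Hale)
Shortest route: Hale–Eskin = 15 min.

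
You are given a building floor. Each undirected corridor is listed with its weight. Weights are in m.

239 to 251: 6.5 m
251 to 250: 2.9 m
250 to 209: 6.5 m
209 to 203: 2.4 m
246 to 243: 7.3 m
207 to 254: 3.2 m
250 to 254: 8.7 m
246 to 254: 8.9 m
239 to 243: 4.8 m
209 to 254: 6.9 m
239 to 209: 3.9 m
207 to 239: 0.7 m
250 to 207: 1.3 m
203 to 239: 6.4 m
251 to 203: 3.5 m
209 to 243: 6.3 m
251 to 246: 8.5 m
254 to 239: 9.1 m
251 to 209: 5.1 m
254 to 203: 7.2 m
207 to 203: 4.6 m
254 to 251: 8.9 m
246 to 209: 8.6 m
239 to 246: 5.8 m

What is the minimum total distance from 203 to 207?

Shortest distances from 203:
203: 0
209: 2.4  (via 203)
251: 3.5  (via 203)
207: 4.6  (via 203)
Shortest route: 203 → 207 = 4.6 m.

4.6 m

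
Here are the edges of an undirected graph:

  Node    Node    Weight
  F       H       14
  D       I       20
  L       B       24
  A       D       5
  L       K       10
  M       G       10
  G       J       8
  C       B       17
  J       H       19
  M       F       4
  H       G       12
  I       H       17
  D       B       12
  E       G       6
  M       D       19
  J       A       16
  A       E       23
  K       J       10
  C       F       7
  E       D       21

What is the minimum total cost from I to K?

Settle nodes by increasing distance from I:
I: 0
H: 17  (via I)
D: 20  (via I)
A: 25  (via D)
G: 29  (via H)
F: 31  (via H)
B: 32  (via D)
E: 35  (via G)
M: 35  (via F)
J: 36  (via H)
C: 38  (via F)
K: 46  (via J)
Shortest route: I–H–J–K = 46.

46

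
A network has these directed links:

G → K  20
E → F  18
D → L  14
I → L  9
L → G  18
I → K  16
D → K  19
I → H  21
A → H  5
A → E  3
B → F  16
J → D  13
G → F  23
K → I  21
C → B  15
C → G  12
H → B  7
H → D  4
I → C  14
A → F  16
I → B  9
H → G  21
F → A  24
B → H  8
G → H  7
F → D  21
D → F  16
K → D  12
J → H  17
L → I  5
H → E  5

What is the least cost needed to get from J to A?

Compare a few routes:
J–D–F–A: 13+16+24 = 53
J–H–D–F–A: 17+4+16+24 = 61
Cheapest is J–D–F–A at 53.

53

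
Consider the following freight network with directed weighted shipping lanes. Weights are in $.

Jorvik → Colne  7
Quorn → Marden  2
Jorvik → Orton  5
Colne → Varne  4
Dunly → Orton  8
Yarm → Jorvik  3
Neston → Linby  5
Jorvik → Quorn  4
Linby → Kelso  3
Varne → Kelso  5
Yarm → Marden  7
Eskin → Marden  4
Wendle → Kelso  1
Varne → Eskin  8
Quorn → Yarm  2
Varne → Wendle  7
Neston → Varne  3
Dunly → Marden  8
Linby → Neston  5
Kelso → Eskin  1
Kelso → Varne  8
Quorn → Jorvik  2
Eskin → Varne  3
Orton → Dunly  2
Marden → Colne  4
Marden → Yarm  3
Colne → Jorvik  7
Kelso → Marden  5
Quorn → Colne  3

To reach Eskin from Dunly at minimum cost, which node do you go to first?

Compare a few routes:
Dunly - Marden - Colne - Varne - Wendle - Kelso - Eskin: 8+4+4+7+1+1 = 25
Dunly - Marden - Yarm - Jorvik - Quorn - Colne - Varne - Kelso - Eskin: 8+3+3+4+3+4+5+1 = 31
Dunly - Marden - Colne - Varne - Eskin: 8+4+4+8 = 24
Dunly - Marden - Colne - Varne - Kelso - Eskin: 8+4+4+5+1 = 22
The minimum is $22 via Dunly - Marden - Colne - Varne - Kelso - Eskin.
So from Dunly the first move is to Marden.

Marden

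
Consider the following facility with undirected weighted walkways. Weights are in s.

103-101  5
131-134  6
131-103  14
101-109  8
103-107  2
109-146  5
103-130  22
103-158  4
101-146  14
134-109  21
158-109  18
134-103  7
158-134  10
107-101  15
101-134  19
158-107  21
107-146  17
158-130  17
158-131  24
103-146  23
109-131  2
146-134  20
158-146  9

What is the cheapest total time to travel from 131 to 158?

Running Dijkstra from 131:
131: 0
109: 2  (via 131)
134: 6  (via 131)
146: 7  (via 109)
101: 10  (via 109)
103: 13  (via 134)
107: 15  (via 103)
158: 16  (via 134)
Shortest route: 131 → 134 → 158 = 16 s.

16 s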